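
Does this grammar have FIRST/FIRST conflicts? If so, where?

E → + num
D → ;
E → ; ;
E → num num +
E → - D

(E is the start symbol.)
Productions for E:
  E → + num: FIRST = { '+' }
  E → ; ;: FIRST = { ';' }
  E → num num +: FIRST = { 'num' }
  E → - D: FIRST = { '-' }
D has only one production, so no FIRST/FIRST conflict is possible there.

All alternatives of each non-terminal have pairwise disjoint FIRST sets.

Answer: No FIRST/FIRST conflicts.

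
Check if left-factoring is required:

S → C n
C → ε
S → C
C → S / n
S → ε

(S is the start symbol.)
Yes, S has productions with common prefix 'C'

Left-factoring is needed when two productions for the same non-terminal
share a common prefix on the right-hand side.

Productions for S:
  S → C n
  S → C
  S → ε
Productions for C:
  C → ε
  C → S / n

Found common prefix 'C' in productions for S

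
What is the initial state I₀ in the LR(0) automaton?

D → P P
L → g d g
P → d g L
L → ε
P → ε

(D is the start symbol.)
First, augment the grammar with D' → D
I₀ = CLOSURE({ [D' → . D] }):
  [D' → . D] has the dot before D: add [D → . P P]
  [D → . P P] has the dot before P: add [P → . d g L], [P → .]
No further items can be added.

I₀ = { [D → . P P], [D' → . D], [P → . d g L], [P → .] }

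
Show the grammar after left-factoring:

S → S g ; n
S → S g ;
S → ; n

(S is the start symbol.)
S → S g ; S'
S' → n
S' → ε
S → ; n

Left-factoring transforms A → αβ₁ | αβ₂ into A → αA' and A' → β₁ | β₂
(α is the longest common prefix among the alternatives). Repeat until
no nonterminal has two alternatives with a common prefix.

Round 1: S has alternatives sharing prefix 'S g ;'. Introduce S': S → S g ; S'
  Add: S' → n
  Add: S' → ε

No remaining common prefixes — done.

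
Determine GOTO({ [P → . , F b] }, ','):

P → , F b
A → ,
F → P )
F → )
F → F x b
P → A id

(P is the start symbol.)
GOTO(I, ',') = CLOSURE({ [A → αX.β] : [A → α.Xβ] ∈ I, X = ',' })

Items with dot before ',', with the dot advanced:
  [P → . , F b] → [P → , . F b]
Closure of the advanced items:
  [P → , . F b] has the dot before F: add [F → . P )], [F → . )], [F → . F x b]
  [F → . P )] has the dot before P: add [P → . , F b], [P → . A id]
  [P → . A id] has the dot before A: add [A → . ,]

GOTO = { [A → . ,], [F → . )], [F → . F x b], [F → . P )], [P → , . F b], [P → . , F b], [P → . A id] }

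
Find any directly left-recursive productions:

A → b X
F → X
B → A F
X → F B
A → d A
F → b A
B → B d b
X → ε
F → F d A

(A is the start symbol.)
Yes, B, F are left-recursive

A → b X: starts with b
F → X: starts with X
B → A F: starts with A
X → F B: starts with F
A → d A: starts with d
F → b A: starts with b
B → B d b: LEFT RECURSIVE (starts with B)
X → ε: starts with ε
F → F d A: LEFT RECURSIVE (starts with F)

The grammar has direct left recursion on: B, F.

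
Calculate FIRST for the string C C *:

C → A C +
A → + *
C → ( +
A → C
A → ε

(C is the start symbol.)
{ '(', '+' }

FIRST sets of the non-terminals involved (from the grammar, by fixed-point iteration):
  FIRST(C) = { '(', '+' }

To compute FIRST(C C *), process the symbols left to right:
Symbol C is a non-terminal. Add FIRST(C) \ {ε} = { '(', '+' }
C is not nullable (ε ∉ FIRST(C)), so stop here.
FIRST(C C *) = { '(', '+' }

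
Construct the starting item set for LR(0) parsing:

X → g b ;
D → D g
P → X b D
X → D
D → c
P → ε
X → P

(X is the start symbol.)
{ [D → . D g], [D → . c], [P → . X b D], [P → .], [X → . D], [X → . P], [X → . g b ;], [X' → . X] }

First, augment the grammar with X' → X
I₀ = CLOSURE({ [X' → . X] }):
  [X' → . X] has the dot before X: add [X → . g b ;], [X → . D], [X → . P]
  [X → . D] has the dot before D: add [D → . D g], [D → . c]
  [X → . P] has the dot before P: add [P → . X b D], [P → .]
No further items can be added.

I₀ = { [D → . D g], [D → . c], [P → . X b D], [P → .], [X → . D], [X → . P], [X → . g b ;], [X' → . X] }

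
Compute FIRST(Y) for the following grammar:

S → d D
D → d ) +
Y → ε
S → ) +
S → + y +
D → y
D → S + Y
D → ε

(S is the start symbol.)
{ ε }

To compute FIRST(Y), examine every production with Y on the left-hand side, reading each right-hand side left to right until a non-nullable symbol is reached.

From Y → ε:
  - ε-production, so ε ∈ FIRST(Y)

Collecting: FIRST(Y) = { ε }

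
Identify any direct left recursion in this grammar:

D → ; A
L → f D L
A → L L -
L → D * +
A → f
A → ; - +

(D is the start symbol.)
No direct left recursion

Direct left recursion occurs when N → N α for some non-terminal N (the right-hand side begins with the left-hand side itself).

D → ; A: starts with ';'
L → f D L: starts with f
A → L L -: starts with L
L → D * +: starts with D
A → f: starts with f
A → ; - +: starts with ';'

No direct left recursion found.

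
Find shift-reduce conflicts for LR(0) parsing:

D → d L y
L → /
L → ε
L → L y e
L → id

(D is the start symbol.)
Yes — I2: [L → .] vs [L → . /]; I6: [D → d L y .] vs [L → L y . e]

A shift-reduce conflict occurs when an LR(0) state has both:
  - a complete (reduce) item [A → α .] (dot at the end), and
  - a shift item [B → β . c γ] (dot before a terminal).

Augment with D' → D and build the canonical LR(0) collection (I0 = CLOSURE({[D' → . D]}), then GOTO on every symbol after a dot until no new states appear). It has 8 states:
  I0: { [D → . d L y], [D' → . D] }  — shift
  I1: { [D' → D .] }  — accept
  I2: { [D → d . L y], [L → . /], [L → . L y e], [L → . id], [L → .] }  — shift, reduce
  I3: { [L → / .] }  — reduce
  I4: { [D → d L . y], [L → L . y e] }  — shift
  I5: { [L → id .] }  — reduce
  I6: { [D → d L y .], [L → L y . e] }  — shift, reduce
  I7: { [L → L y e .] }  — reduce

I2 contains reduce item [L → .] and shift items [L → . /], [L → . id] — shift-reduce conflict.
I6 contains reduce item [D → d L y .] and shift item [L → L y . e] — shift-reduce conflict.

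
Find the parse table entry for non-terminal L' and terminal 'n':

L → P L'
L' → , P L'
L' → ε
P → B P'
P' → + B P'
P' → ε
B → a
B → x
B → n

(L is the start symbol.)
To find M[L', 'n'], we find productions for L' where 'n' is in the predict set (PREDICT(N → α) = (FIRST(α) \ {ε}) ∪ (FOLLOW(N) if α ⇒* ε)).

Relevant sets:
  FOLLOW(L') = { $ }

L' → , P L': PREDICT = { ',' }
L' → ε: PREDICT = { $ }

M[L', 'n'] is empty (no production applies)

Answer: Empty (error entry)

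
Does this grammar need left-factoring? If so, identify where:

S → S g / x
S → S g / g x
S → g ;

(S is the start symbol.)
Yes, S has productions with common prefix 'S g /'

Left-factoring is needed when two productions for the same non-terminal
share a common prefix on the right-hand side.

Productions for S:
  S → S g / x
  S → S g / g x
  S → g ;

Found common prefix 'S g /' in productions for S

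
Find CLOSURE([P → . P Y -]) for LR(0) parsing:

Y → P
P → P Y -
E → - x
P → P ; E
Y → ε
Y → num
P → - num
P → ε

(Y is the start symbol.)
Start with: [P → . P Y -]
  [P → . P Y -] has the dot before P: add [P → . P ; E], [P → . - num], [P → .]
No further items can be added.

CLOSURE = { [P → . - num], [P → . P ; E], [P → . P Y -], [P → .] }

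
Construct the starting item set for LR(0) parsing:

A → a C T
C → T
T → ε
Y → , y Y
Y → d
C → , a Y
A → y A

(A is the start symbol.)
First, augment the grammar with A' → A
I₀ = CLOSURE({ [A' → . A] }):
  [A' → . A] has the dot before A: add [A → . a C T], [A → . y A]
No further items can be added.

I₀ = { [A → . a C T], [A → . y A], [A' → . A] }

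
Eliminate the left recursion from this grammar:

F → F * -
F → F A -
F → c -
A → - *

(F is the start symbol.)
F is directly left-recursive. The standard transformation for
  A → A α₁ | ... | A α_m | β₁ | ... | β_n
is
  A  → β₁ A' | ... | β_n A'
  A' → α₁ A' | ... | α_m A' | ε

F → c - becomes F → c - F'
F → F * - becomes F' → * - F'
F → F A - becomes F' → A - F'
Add F' → ε

Productions for other non-terminals are unchanged:
  A → - *

Resulting grammar:
F → c - F'
F' → * - F'
F' → A - F'
F' → ε
A → - *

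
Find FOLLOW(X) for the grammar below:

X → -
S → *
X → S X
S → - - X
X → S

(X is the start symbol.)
{ $, '*', '-' }

To compute FOLLOW(X), find every occurrence of X on a right-hand side N → α X β: add FIRST(β) \ {ε}, and if β is empty or nullable also add FOLLOW(N). Iterate to a fixed point.

X is the start symbol, so $ ∈ FOLLOW(X).
In X → S X: X is at the end; this adds FOLLOW(X) to itself — nothing new
In S → - - X: X is at the end, add FOLLOW(S)

The FOLLOW sets referred to above (computed the same way, to a fixed point):
  FOLLOW(S) = { $, '*', '-' }

Taking the union: FOLLOW(X) = { $, '*', '-' }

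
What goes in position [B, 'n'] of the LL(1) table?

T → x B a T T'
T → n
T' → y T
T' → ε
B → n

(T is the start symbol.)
To find M[B, 'n'], we find productions for B where 'n' is in the predict set (PREDICT(N → α) = (FIRST(α) \ {ε}) ∪ (FOLLOW(N) if α ⇒* ε)).

B → n: PREDICT = { 'n' }
  'n' is in predict set, so this production goes in M[B, 'n']

M[B, 'n'] = B → n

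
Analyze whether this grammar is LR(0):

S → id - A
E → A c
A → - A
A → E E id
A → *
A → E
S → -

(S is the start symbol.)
No. Shift-reduce conflict between [S → id - A .] and [E → A . c]

Augment with S' → S and build the canonical LR(0) collection (I0 = CLOSURE({[S' → . S]}), then GOTO on every symbol after a dot until no new states appear). It has 14 states:
  I0: { [S → . -], [S → . id - A], [S' → . S] }  — shift
  I1: { [S → - .] }  — reduce
  I2: { [S' → S .] }  — accept
  I3: { [S → id . - A] }  — shift
  I4: { [A → . *], [A → . - A], [A → . E E id], [A → . E], [E → . A c], [S → id - . A] }  — shift
  I5: { [A → * .] }  — reduce
  I6: { [A → - . A], [A → . *], [A → . - A], [A → . E E id], [A → . E], [E → . A c] }  — shift
  I7: { [E → A . c], [S → id - A .] }  — shift, reduce
  I8: { [A → . *], [A → . - A], [A → . E E id], [A → . E], [A → E . E id], [A → E .], [E → . A c] }  — shift, reduce
  I9: { [E → A . c] }  — shift
  I10: { [A → . *], [A → . - A], [A → . E E id], [A → . E], [A → E . E id], [A → E .], [A → E E . id], [E → . A c] }  — shift, reduce
  I11: { [A → E E id .] }  — reduce
  I12: { [E → A c .] }  — reduce
  I13: { [A → - A .], [E → A . c] }  — shift, reduce

Conflict in state I7:
  Shift-reduce conflict between [S → id - A .] and [E → A . c]
So the grammar is NOT LR(0).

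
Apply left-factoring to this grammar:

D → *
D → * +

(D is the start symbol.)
D → * D'
D' → ε
D' → +

Left-factoring transforms A → αβ₁ | αβ₂ into A → αA' and A' → β₁ | β₂
(α is the longest common prefix among the alternatives). Repeat until
no nonterminal has two alternatives with a common prefix.

Round 1: D has alternatives sharing prefix '*'. Introduce D': D → * D'
  Add: D' → ε
  Add: D' → +

No remaining common prefixes — done.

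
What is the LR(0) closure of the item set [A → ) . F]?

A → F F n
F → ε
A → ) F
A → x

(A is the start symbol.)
To compute CLOSURE, for each item [A → α.Bβ] where B is a non-terminal, add [B → .γ] for all productions B → γ; repeat for the newly added items until nothing changes.

Start with: [A → ) . F]
  [A → ) . F] has the dot before F: add [F → .]
No further items can be added.

CLOSURE = { [A → ) . F], [F → .] }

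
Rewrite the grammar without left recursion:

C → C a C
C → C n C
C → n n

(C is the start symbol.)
C → n n C'
C' → a C C'
C' → n C C'
C' → ε

C is directly left-recursive. The standard transformation for
  A → A α₁ | ... | A α_m | β₁ | ... | β_n
is
  A  → β₁ A' | ... | β_n A'
  A' → α₁ A' | ... | α_m A' | ε

C → n n becomes C → n n C'
C → C a C becomes C' → a C C'
C → C n C becomes C' → n C C'
Add C' → ε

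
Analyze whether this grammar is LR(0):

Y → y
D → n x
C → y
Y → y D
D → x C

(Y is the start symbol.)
Augment with Y' → Y and build the canonical LR(0) collection (I0 = CLOSURE({[Y' → . Y]}), then GOTO on every symbol after a dot until no new states appear). It has 9 states:
  I0: { [Y → . y D], [Y → . y], [Y' → . Y] }  — shift
  I1: { [Y' → Y .] }  — accept
  I2: { [D → . n x], [D → . x C], [Y → y . D], [Y → y .] }  — shift, reduce
  I3: { [Y → y D .] }  — reduce
  I4: { [D → n . x] }  — shift
  I5: { [C → . y], [D → x . C] }  — shift
  I6: { [D → x C .] }  — reduce
  I7: { [C → y .] }  — reduce
  I8: { [D → n x .] }  — reduce

Conflict in state I2:
  Shift-reduce conflict between [Y → y .] and [D → . n x]
So the grammar is NOT LR(0).

Answer: No. Shift-reduce conflict between [Y → y .] and [D → . n x]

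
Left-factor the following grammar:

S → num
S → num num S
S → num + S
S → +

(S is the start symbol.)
Left-factoring transforms A → αβ₁ | αβ₂ into A → αA' and A' → β₁ | β₂
(α is the longest common prefix among the alternatives). Repeat until
no nonterminal has two alternatives with a common prefix.

Round 1: S has alternatives sharing prefix 'num'. Introduce S': S → num S'
  Add: S' → ε
  Add: S' → num S
  Add: S' → + S

No remaining common prefixes — done.

Resulting grammar:
S → num S'
S' → ε
S' → num S
S' → + S
S → +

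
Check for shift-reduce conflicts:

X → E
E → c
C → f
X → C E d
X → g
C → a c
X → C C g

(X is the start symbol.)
No shift-reduce conflicts

A shift-reduce conflict occurs when an LR(0) state has both:
  - a complete (reduce) item [A → α .] (dot at the end), and
  - a shift item [B → β . c γ] (dot before a terminal).

Augment with X' → X and build the canonical LR(0) collection (I0 = CLOSURE({[X' → . X]}), then GOTO on every symbol after a dot until no new states appear). It has 13 states:
  I0: { [C → . a c], [C → . f], [E → . c], [X → . C C g], [X → . C E d], [X → . E], [X → . g], [X' → . X] }  — shift
  I1: { [C → . a c], [C → . f], [E → . c], [X → C . C g], [X → C . E d] }  — shift
  I2: { [X → E .] }  — reduce
  I3: { [X' → X .] }  — accept
  I4: { [C → a . c] }  — shift
  I5: { [E → c .] }  — reduce
  I6: { [C → f .] }  — reduce
  I7: { [X → g .] }  — reduce
  I8: { [C → a c .] }  — reduce
  I9: { [X → C C . g] }  — shift
  I10: { [X → C E . d] }  — shift
  I11: { [X → C E d .] }  — reduce
  I12: { [X → C C g .] }  — reduce

No state contains both a complete item and a shift item.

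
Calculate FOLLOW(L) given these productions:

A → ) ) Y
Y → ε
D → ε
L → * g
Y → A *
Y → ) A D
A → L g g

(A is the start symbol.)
{ 'g' }

To compute FOLLOW(L), find every occurrence of L on a right-hand side N → α L β: add FIRST(β) \ {ε}, and if β is empty or nullable also add FOLLOW(N). Iterate to a fixed point.

In A → L g g: L is followed by g g, add FIRST(g g) \ {ε} = { 'g' }

Taking the union: FOLLOW(L) = { 'g' }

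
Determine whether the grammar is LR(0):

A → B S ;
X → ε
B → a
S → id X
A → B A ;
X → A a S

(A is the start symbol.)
Augment with A' → A and build the canonical LR(0) collection (I0 = CLOSURE({[A' → . A]}), then GOTO on every symbol after a dot until no new states appear). It has 13 states:
  I0: { [A → . B A ;], [A → . B S ;], [A' → . A], [B → . a] }  — shift
  I1: { [A' → A .] }  — accept
  I2: { [A → . B A ;], [A → . B S ;], [A → B . A ;], [A → B . S ;], [B → . a], [S → . id X] }  — shift
  I3: { [B → a .] }  — reduce
  I4: { [A → B A . ;] }  — shift
  I5: { [A → B S . ;] }  — shift
  I6: { [A → . B A ;], [A → . B S ;], [B → . a], [S → id . X], [X → . A a S], [X → .] }  — shift, reduce
  I7: { [X → A . a S] }  — shift
  I8: { [S → id X .] }  — reduce
  I9: { [S → . id X], [X → A a . S] }  — shift
  I10: { [X → A a S .] }  — reduce
  I11: { [A → B S ; .] }  — reduce
  I12: { [A → B A ; .] }  — reduce

Conflict in state I6:
  Shift-reduce conflict between [X → .] and [B → . a]
So the grammar is NOT LR(0).

Answer: No. Shift-reduce conflict between [X → .] and [B → . a]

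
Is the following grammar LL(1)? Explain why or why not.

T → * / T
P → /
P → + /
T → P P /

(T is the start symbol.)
Yes, the grammar is LL(1).

Relevant sets:
  FIRST(P) = { '+', '/' }

For T:
  PREDICT(T → '*' '/' T) = { '*' }
  PREDICT(T → P P '/') = { '+', '/' }
For P:
  PREDICT(P → '/') = { '/' }
  PREDICT(P → '+' '/') = { '+' }

All predict sets are disjoint. The grammar IS LL(1).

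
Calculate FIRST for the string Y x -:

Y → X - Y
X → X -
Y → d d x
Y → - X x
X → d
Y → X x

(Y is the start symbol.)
FIRST sets of the non-terminals involved (from the grammar, by fixed-point iteration):
  FIRST(Y) = { '-', 'd' }

To compute FIRST(Y x -), process the symbols left to right:
Symbol Y is a non-terminal. Add FIRST(Y) \ {ε} = { '-', 'd' }
Y is not nullable (ε ∉ FIRST(Y)), so stop here.
FIRST(Y x -) = { '-', 'd' }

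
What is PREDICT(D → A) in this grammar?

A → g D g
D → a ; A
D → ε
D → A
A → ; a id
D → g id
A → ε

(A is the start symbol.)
PREDICT(D → A) = (FIRST(RHS) \ {ε}) ∪ (FOLLOW(D) if ε ∈ FIRST(RHS), i.e. RHS ⇒* ε)
FIRST(A) = { ';', 'g', ε }
FIRST(A) = { ';', 'g', ε }
ε ∈ FIRST(A) (the right-hand side is nullable), so add FOLLOW(D) = { 'g' }
PREDICT(D → A) = { ';', 'g' }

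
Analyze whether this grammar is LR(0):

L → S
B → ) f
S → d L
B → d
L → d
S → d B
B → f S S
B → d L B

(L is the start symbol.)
Augment with L' → L and build the canonical LR(0) collection (I0 = CLOSURE({[L' → . L]}), then GOTO on every symbol after a dot until no new states appear). It has 17 states:
  I0: { [L → . S], [L → . d], [L' → . L], [S → . d B], [S → . d L] }  — shift
  I1: { [L' → L .] }  — accept
  I2: { [L → S .] }  — reduce
  I3: { [B → . ) f], [B → . d L B], [B → . d], [B → . f S S], [L → . S], [L → . d], [L → d .], [S → . d B], [S → . d L], [S → d . B], [S → d . L] }  — shift, reduce
  I4: { [B → ) . f] }  — shift
  I5: { [S → d B .] }  — reduce
  I6: { [S → d L .] }  — reduce
  I7: { [B → . ) f], [B → . d L B], [B → . d], [B → . f S S], [B → d . L B], [B → d .], [L → . S], [L → . d], [L → d .], [S → . d B], [S → . d L], [S → d . B], [S → d . L] }  — shift, 2 reduces
  I8: { [B → f . S S], [S → . d B], [S → . d L] }  — shift
  I9: { [B → f S . S], [S → . d B], [S → . d L] }  — shift
  I10: { [B → . ) f], [B → . d L B], [B → . d], [B → . f S S], [L → . S], [L → . d], [S → . d B], [S → . d L], [S → d . B], [S → d . L] }  — shift
  I11: { [B → f S S .] }  — reduce
  I12: { [B → . ) f], [B → . d L B], [B → . d], [B → . f S S], [B → d L . B], [S → d L .] }  — shift, reduce
  I13: { [B → d L B .] }  — reduce
  I14: { [B → d . L B], [B → d .], [L → . S], [L → . d], [S → . d B], [S → . d L] }  — shift, reduce
  I15: { [B → . ) f], [B → . d L B], [B → . d], [B → . f S S], [B → d L . B] }  — shift
  I16: { [B → ) f .] }  — reduce

Conflict in state I3:
  Shift-reduce conflict between [L → d .] and [B → . ) f]
So the grammar is NOT LR(0).

Answer: No. Shift-reduce conflict between [L → d .] and [B → . ) f]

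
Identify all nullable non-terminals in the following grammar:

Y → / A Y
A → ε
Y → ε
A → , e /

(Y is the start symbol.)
{ 'A', 'Y' }

A non-terminal is nullable if it can derive ε (the empty string): either it has an ε-production, or it has a production whose right-hand side consists entirely of nullable non-terminals.

ε-productions: A → ε, Y → ε
So A, Y are immediately nullable.
Every non-terminal is now nullable.
Nullable = { 'A', 'Y' }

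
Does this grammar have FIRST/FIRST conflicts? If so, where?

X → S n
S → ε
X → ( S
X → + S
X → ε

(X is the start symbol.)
No FIRST/FIRST conflicts.

A FIRST/FIRST conflict occurs when two productions N → α and N → β for the same non-terminal have FIRST(α) ∩ FIRST(β) ≠ ∅ (with ε ∈ FIRST of a nullable right-hand side, so two nullable alternatives also conflict).

FIRST sets of the non-terminals at (or reachable through a nullable prefix from) the front of some alternative:
  FIRST(S) = { ε }

Productions for X:
  X → S n: FIRST = { 'n' }
  X → ( S: FIRST = { '(' }
  X → + S: FIRST = { '+' }
  X → ε: FIRST = { ε }
S has only one production, so no FIRST/FIRST conflict is possible there.

All alternatives of each non-terminal have pairwise disjoint FIRST sets.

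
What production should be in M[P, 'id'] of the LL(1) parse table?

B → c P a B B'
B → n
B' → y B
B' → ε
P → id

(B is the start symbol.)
P → id

To find M[P, 'id'], we find productions for P where 'id' is in the predict set (PREDICT(N → α) = (FIRST(α) \ {ε}) ∪ (FOLLOW(N) if α ⇒* ε)).

P → id: PREDICT = { 'id' }
  'id' is in predict set, so this production goes in M[P, 'id']

M[P, 'id'] = P → id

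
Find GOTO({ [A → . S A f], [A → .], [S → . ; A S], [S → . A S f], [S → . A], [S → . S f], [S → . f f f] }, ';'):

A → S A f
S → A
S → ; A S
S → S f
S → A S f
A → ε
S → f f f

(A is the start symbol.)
GOTO(I, ';') = CLOSURE({ [A → αX.β] : [A → α.Xβ] ∈ I, X = ';' })

Items with dot before ';', with the dot advanced:
  [S → . ; A S] → [S → ; . A S]
Closure of the advanced items:
  [S → ; . A S] has the dot before A: add [A → . S A f], [A → .]
  [A → . S A f] has the dot before S: add [S → . A], [S → . ; A S], [S → . S f], [S → . A S f], [S → . f f f]

GOTO = { [A → . S A f], [A → .], [S → . ; A S], [S → . A S f], [S → . A], [S → . S f], [S → . f f f], [S → ; . A S] }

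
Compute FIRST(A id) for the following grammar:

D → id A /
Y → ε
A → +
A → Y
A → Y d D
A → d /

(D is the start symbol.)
{ '+', 'd', 'id' }

FIRST sets of the non-terminals involved (from the grammar, by fixed-point iteration):
  FIRST(A) = { '+', 'd', ε }

To compute FIRST(A id), process the symbols left to right:
Symbol A is a non-terminal. Add FIRST(A) \ {ε} = { '+', 'd' }
A is nullable (ε ∈ FIRST(A)), continue to the next symbol.
Symbol id is a terminal. Add 'id' and stop.
FIRST(A id) = { '+', 'd', 'id' }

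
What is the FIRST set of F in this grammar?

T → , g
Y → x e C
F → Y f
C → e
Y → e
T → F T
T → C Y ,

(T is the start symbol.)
FIRST sets of the other non-terminals involved (by the same procedure, iterated to a fixed point):
  FIRST(Y) = { 'e', 'x' }

From F → Y f:
  - Y is a non-terminal: add FIRST(Y) \ {ε} = { 'e', 'x' }
    Y is not nullable, so stop

Collecting: FIRST(F) = { 'e', 'x' }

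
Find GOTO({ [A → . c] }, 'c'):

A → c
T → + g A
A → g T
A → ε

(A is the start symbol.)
{ [A → c .] }

GOTO(I, 'c') = CLOSURE({ [A → αX.β] : [A → α.Xβ] ∈ I, X = 'c' })

Items with dot before 'c', with the dot advanced:
  [A → . c] → [A → c .]
Closure adds nothing (no advanced item has the dot before a non-terminal).

GOTO = { [A → c .] }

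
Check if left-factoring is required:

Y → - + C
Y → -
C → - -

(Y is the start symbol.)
Yes, Y has productions with common prefix '-'

Left-factoring is needed when two productions for the same non-terminal
share a common prefix on the right-hand side.

Productions for Y:
  Y → - + C
  Y → -

Found common prefix '-' in productions for Y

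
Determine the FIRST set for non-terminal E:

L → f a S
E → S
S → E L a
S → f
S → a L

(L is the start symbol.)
To compute FIRST(E), examine every production with E on the left-hand side, reading each right-hand side left to right until a non-nullable symbol is reached.

FIRST sets of the other non-terminals involved (by the same procedure, iterated to a fixed point):
  FIRST(S) = { 'a', 'f' }

From E → S:
  - S is a non-terminal: add FIRST(S) \ {ε} = { 'a', 'f' }
    S is not nullable, so stop

Collecting: FIRST(E) = { 'a', 'f' }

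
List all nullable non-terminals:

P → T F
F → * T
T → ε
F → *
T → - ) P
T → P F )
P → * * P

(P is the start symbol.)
{ 'T' }

ε-productions: T → ε
So T is immediately nullable.
No further non-terminal can be added: every production for the remaining non-terminals contains a terminal or a non-nullable non-terminal.
Nullable = { 'T' }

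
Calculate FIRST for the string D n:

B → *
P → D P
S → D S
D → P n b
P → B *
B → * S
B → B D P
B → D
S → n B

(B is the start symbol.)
{ '*' }

FIRST sets of the non-terminals involved (from the grammar, by fixed-point iteration):
  FIRST(D) = { '*' }

To compute FIRST(D n), process the symbols left to right:
Symbol D is a non-terminal. Add FIRST(D) \ {ε} = { '*' }
D is not nullable (ε ∉ FIRST(D)), so stop here.
FIRST(D n) = { '*' }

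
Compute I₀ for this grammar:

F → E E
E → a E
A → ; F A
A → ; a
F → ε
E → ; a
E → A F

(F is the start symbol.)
{ [A → . ; F A], [A → . ; a], [E → . ; a], [E → . A F], [E → . a E], [F → . E E], [F → .], [F' → . F] }

First, augment the grammar with F' → F
I₀ = CLOSURE({ [F' → . F] }):
  [F' → . F] has the dot before F: add [F → . E E], [F → .]
  [F → . E E] has the dot before E: add [E → . a E], [E → . ; a], [E → . A F]
  [E → . A F] has the dot before A: add [A → . ; F A], [A → . ; a]
No further items can be added.

I₀ = { [A → . ; F A], [A → . ; a], [E → . ; a], [E → . A F], [E → . a E], [F → . E E], [F → .], [F' → . F] }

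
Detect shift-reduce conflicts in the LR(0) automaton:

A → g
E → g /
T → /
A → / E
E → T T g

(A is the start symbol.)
No shift-reduce conflicts

A shift-reduce conflict occurs when an LR(0) state has both:
  - a complete (reduce) item [A → α .] (dot at the end), and
  - a shift item [B → β . c γ] (dot before a terminal).

Augment with A' → A and build the canonical LR(0) collection (I0 = CLOSURE({[A' → . A]}), then GOTO on every symbol after a dot until no new states appear). It has 11 states:
  I0: { [A → . / E], [A → . g], [A' → . A] }  — shift
  I1: { [A → / . E], [E → . T T g], [E → . g /], [T → . /] }  — shift
  I2: { [A' → A .] }  — accept
  I3: { [A → g .] }  — reduce
  I4: { [T → / .] }  — reduce
  I5: { [A → / E .] }  — reduce
  I6: { [E → T . T g], [T → . /] }  — shift
  I7: { [E → g . /] }  — shift
  I8: { [E → g / .] }  — reduce
  I9: { [E → T T . g] }  — shift
  I10: { [E → T T g .] }  — reduce

No state contains both a complete item and a shift item.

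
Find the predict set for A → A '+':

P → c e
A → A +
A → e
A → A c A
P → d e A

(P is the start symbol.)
{ 'e' }

PREDICT(A → A '+') = (FIRST(RHS) \ {ε}) ∪ (FOLLOW(A) if ε ∈ FIRST(RHS), i.e. RHS ⇒* ε)
FIRST(A) = { 'e' }
FIRST(A '+') = { 'e' }
ε ∉ FIRST(A '+'), so FOLLOW(A) is not added.
PREDICT(A → A '+') = { 'e' }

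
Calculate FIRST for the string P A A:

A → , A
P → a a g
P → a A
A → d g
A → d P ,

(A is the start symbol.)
{ 'a' }

FIRST sets of the non-terminals involved (from the grammar, by fixed-point iteration):
  FIRST(P) = { 'a' }

To compute FIRST(P A A), process the symbols left to right:
Symbol P is a non-terminal. Add FIRST(P) \ {ε} = { 'a' }
P is not nullable (ε ∉ FIRST(P)), so stop here.
FIRST(P A A) = { 'a' }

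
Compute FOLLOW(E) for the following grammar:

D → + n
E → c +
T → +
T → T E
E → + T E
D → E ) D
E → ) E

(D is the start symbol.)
In T → T E: E is at the end, add FOLLOW(T)
In E → + T E: E is at the end; this adds FOLLOW(E) to itself — nothing new
In D → E ) D: E is followed by ')' D, add FIRST(')' D) \ {ε} = { ')' }
In E → ) E: E is at the end; this adds FOLLOW(E) to itself — nothing new

The FOLLOW sets referred to above (computed the same way, to a fixed point):
  FOLLOW(T) = { ')', '+', 'c' }

Taking the union: FOLLOW(E) = { ')', '+', 'c' }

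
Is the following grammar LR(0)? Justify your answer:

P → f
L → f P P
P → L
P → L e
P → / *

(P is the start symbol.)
No. Shift-reduce conflict between [P → L .] and [P → L . e]

Augment with P' → P and build the canonical LR(0) collection (I0 = CLOSURE({[P' → . P]}), then GOTO on every symbol after a dot until no new states appear). It has 9 states:
  I0: { [L → . f P P], [P → . / *], [P → . L e], [P → . L], [P → . f], [P' → . P] }  — shift
  I1: { [P → / . *] }  — shift
  I2: { [P → L . e], [P → L .] }  — shift, reduce
  I3: { [P' → P .] }  — accept
  I4: { [L → . f P P], [L → f . P P], [P → . / *], [P → . L e], [P → . L], [P → . f], [P → f .] }  — shift, reduce
  I5: { [L → . f P P], [L → f P . P], [P → . / *], [P → . L e], [P → . L], [P → . f] }  — shift
  I6: { [L → f P P .] }  — reduce
  I7: { [P → L e .] }  — reduce
  I8: { [P → / * .] }  — reduce

Conflict in state I2:
  Shift-reduce conflict between [P → L .] and [P → L . e]
So the grammar is NOT LR(0).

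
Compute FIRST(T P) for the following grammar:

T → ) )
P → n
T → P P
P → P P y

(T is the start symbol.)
{ ')', 'n' }

FIRST sets of the non-terminals involved (from the grammar, by fixed-point iteration):
  FIRST(T) = { ')', 'n' }

To compute FIRST(T P), process the symbols left to right:
Symbol T is a non-terminal. Add FIRST(T) \ {ε} = { ')', 'n' }
T is not nullable (ε ∉ FIRST(T)), so stop here.
FIRST(T P) = { ')', 'n' }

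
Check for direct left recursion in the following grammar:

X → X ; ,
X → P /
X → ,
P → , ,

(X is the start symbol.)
Yes, X is left-recursive

Direct left recursion occurs when N → N α for some non-terminal N (the right-hand side begins with the left-hand side itself).

X → X ; ,: LEFT RECURSIVE (starts with X)
X → P /: starts with P
X → ,: starts with ','
P → , ,: starts with ','

The grammar has direct left recursion on: X.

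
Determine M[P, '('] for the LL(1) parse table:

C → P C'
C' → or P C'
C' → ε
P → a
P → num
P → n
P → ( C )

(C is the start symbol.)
P → ( C )

To find M[P, '('], we find productions for P where '(' is in the predict set (PREDICT(N → α) = (FIRST(α) \ {ε}) ∪ (FOLLOW(N) if α ⇒* ε)).

P → a: PREDICT = { 'a' }
P → num: PREDICT = { 'num' }
P → n: PREDICT = { 'n' }
P → ( C ): PREDICT = { '(' }
  '(' is in predict set, so this production goes in M[P, '(']

M[P, '('] = P → ( C )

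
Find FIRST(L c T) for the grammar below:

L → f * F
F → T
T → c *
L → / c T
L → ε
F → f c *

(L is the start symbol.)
FIRST sets of the non-terminals involved (from the grammar, by fixed-point iteration):
  FIRST(L) = { '/', 'f', ε }

To compute FIRST(L c T), process the symbols left to right:
Symbol L is a non-terminal. Add FIRST(L) \ {ε} = { '/', 'f' }
L is nullable (ε ∈ FIRST(L)), continue to the next symbol.
Symbol c is a terminal. Add 'c' and stop.
FIRST(L c T) = { '/', 'c', 'f' }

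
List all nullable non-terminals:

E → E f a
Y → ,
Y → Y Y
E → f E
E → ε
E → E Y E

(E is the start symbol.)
ε-productions: E → ε
So E is immediately nullable.
No further non-terminal can be added: every production for the remaining non-terminals contains a terminal or a non-nullable non-terminal.
Nullable = { 'E' }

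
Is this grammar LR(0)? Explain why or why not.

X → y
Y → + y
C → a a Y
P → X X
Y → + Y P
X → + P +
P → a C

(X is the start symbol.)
Augment with X' → X and build the canonical LR(0) collection (I0 = CLOSURE({[X' → . X]}), then GOTO on every symbol after a dot until no new states appear). It has 17 states:
  I0: { [X → . + P +], [X → . y], [X' → . X] }  — shift
  I1: { [P → . X X], [P → . a C], [X → + . P +], [X → . + P +], [X → . y] }  — shift
  I2: { [X' → X .] }  — accept
  I3: { [X → y .] }  — reduce
  I4: { [X → + P . +] }  — shift
  I5: { [P → X . X], [X → . + P +], [X → . y] }  — shift
  I6: { [C → . a a Y], [P → a . C] }  — shift
  I7: { [P → a C .] }  — reduce
  I8: { [C → a . a Y] }  — shift
  I9: { [C → a a . Y], [Y → . + Y P], [Y → . + y] }  — shift
  I10: { [Y → + . Y P], [Y → + . y], [Y → . + Y P], [Y → . + y] }  — shift
  I11: { [C → a a Y .] }  — reduce
  I12: { [P → . X X], [P → . a C], [X → . + P +], [X → . y], [Y → + Y . P] }  — shift
  I13: { [Y → + y .] }  — reduce
  I14: { [Y → + Y P .] }  — reduce
  I15: { [P → X X .] }  — reduce
  I16: { [X → + P + .] }  — reduce

Every state is either a pure shift/goto state or contains exactly one complete item and nothing to shift — no conflicts. The grammar is LR(0).

Answer: Yes, the grammar is LR(0)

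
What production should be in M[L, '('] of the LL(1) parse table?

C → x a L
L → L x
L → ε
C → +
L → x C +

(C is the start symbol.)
To find M[L, '('], we find productions for L where '(' is in the predict set (PREDICT(N → α) = (FIRST(α) \ {ε}) ∪ (FOLLOW(N) if α ⇒* ε)).

Relevant sets:
  FIRST(L) = { 'x', ε }
  FOLLOW(L) = { $, '+', 'x' }

L → L x: PREDICT = { 'x' }
L → ε: PREDICT = { $, '+', 'x' }
L → x C +: PREDICT = { 'x' }

M[L, '('] is empty (no production applies)

Answer: Empty (error entry)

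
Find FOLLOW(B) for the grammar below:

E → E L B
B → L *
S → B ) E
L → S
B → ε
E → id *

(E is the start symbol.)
In E → E L B: B is at the end, add FOLLOW(E)
In S → B ) E: B is followed by ')' E, add FIRST(')' E) \ {ε} = { ')' }

The FOLLOW sets referred to above (computed the same way, to a fixed point):
  FOLLOW(E) = { $, ')', '*' }

Taking the union: FOLLOW(B) = { $, ')', '*' }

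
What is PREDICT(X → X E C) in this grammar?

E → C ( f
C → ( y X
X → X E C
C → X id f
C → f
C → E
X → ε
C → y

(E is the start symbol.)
{ '(', 'f', 'id', 'y' }

PREDICT(X → X E C) = (FIRST(RHS) \ {ε}) ∪ (FOLLOW(X) if ε ∈ FIRST(RHS), i.e. RHS ⇒* ε)
FIRST(X) = { '(', 'f', 'id', 'y', ε }
FIRST(E) = { '(', 'f', 'id', 'y' }
FIRST(X E C) = { '(', 'f', 'id', 'y' }
ε ∉ FIRST(X E C), so FOLLOW(X) is not added.
PREDICT(X → X E C) = { '(', 'f', 'id', 'y' }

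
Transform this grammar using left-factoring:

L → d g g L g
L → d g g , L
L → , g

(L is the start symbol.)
Left-factoring transforms A → αβ₁ | αβ₂ into A → αA' and A' → β₁ | β₂
(α is the longest common prefix among the alternatives). Repeat until
no nonterminal has two alternatives with a common prefix.

Round 1: L has alternatives sharing prefix 'd g g'. Introduce L': L → d g g L'
  Add: L' → L g
  Add: L' → , L

No remaining common prefixes — done.

Resulting grammar:
L → d g g L'
L' → L g
L' → , L
L → , g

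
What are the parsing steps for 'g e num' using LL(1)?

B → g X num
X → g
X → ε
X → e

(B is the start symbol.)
LL(1) parsing maintains a stack (initially the start symbol over $) and the input. At each step: if the stack top is a terminal, match it against the current input token; if it is a non-terminal N, replace it with the RHS of M[N, lookahead] (the unique production whose predict set contains the lookahead).

Stack is shown with the top on the left.

Stack      Input      Action
----------------------------
B $        g e num $  output B → g X num
g X num $  g e num $  match 'g'
X num $    e num $    output X → e
e num $    e num $    match 'e'
num $      num $      match 'num'
$          $          accept

The string is accepted.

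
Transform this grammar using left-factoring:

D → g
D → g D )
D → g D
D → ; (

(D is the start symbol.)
Left-factoring transforms A → αβ₁ | αβ₂ into A → αA' and A' → β₁ | β₂
(α is the longest common prefix among the alternatives). Repeat until
no nonterminal has two alternatives with a common prefix.

Round 1: D has alternatives sharing prefix 'g'. Introduce D': D → g D'
  Add: D' → ε
  Add: D' → D )
  Add: D' → D

Round 2: D' has alternatives sharing prefix 'D'. Introduce D'': D' → D D''
  Add: D'' → )
  Add: D'' → ε

No remaining common prefixes — done.

Resulting grammar:
D → g D'
D' → ε
D' → D D''
D'' → )
D'' → ε
D → ; (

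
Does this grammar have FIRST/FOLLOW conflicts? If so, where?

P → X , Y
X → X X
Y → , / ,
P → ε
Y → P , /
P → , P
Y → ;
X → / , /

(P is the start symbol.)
Yes. P → ',' P with FOLLOW(P) on { ',' }

A FIRST/FOLLOW conflict occurs when a non-terminal N has a nullable alternative N → β (β ⇒* ε) and another alternative N → α with FIRST(α) ∩ FOLLOW(N) ≠ ∅: on such a lookahead the parser cannot decide between expanding α and letting N vanish via β.

Nullable non-terminals: P.
FIRST sets used below: FIRST(X) = { '/' }

P: nullable alternative(s) P → ε; FOLLOW(P) = { $, ',' }
  P → X , Y: FIRST \ {ε} = { '/' } — disjoint from FOLLOW(P)
  P → ε: FIRST \ {ε} = { } — this is the only nullable alternative, skip
  P → , P: FIRST \ {ε} = { ',' } — overlaps FOLLOW(P) on { ',' }: CONFLICT

X, Y have no nullable alternative, so no FIRST/FOLLOW check is needed there.

So the grammar has 1 FIRST/FOLLOW conflict (marked CONFLICT above).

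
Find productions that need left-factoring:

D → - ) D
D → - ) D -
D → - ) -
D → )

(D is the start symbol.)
Yes, D has productions with common prefix '- )'

Left-factoring is needed when two productions for the same non-terminal
share a common prefix on the right-hand side.

Productions for D:
  D → - ) D
  D → - ) D -
  D → - ) -
  D → )

Found common prefix '- )' in productions for D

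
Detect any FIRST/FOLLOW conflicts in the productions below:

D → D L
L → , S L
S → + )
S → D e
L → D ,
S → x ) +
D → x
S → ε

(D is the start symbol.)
Yes. S → D e with FOLLOW(S) on { 'x' }; S → x ')' '+' with FOLLOW(S) on { 'x' }

A FIRST/FOLLOW conflict occurs when a non-terminal N has a nullable alternative N → β (β ⇒* ε) and another alternative N → α with FIRST(α) ∩ FOLLOW(N) ≠ ∅: on such a lookahead the parser cannot decide between expanding α and letting N vanish via β.

Nullable non-terminals: S.
FIRST sets used below: FIRST(D) = { 'x' }

S: nullable alternative(s) S → ε; FOLLOW(S) = { ',', 'x' }
  S → + ): FIRST \ {ε} = { '+' } — disjoint from FOLLOW(S)
  S → D e: FIRST \ {ε} = { 'x' } — overlaps FOLLOW(S) on { 'x' }: CONFLICT
  S → x ) +: FIRST \ {ε} = { 'x' } — overlaps FOLLOW(S) on { 'x' }: CONFLICT
  S → ε: FIRST \ {ε} = { } — this is the only nullable alternative, skip

D, L have no nullable alternative, so no FIRST/FOLLOW check is needed there.

So the grammar has 2 FIRST/FOLLOW conflicts (marked CONFLICT above).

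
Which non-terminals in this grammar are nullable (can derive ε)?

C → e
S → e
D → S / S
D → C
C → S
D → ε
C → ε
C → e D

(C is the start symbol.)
A non-terminal is nullable if it can derive ε (the empty string): either it has an ε-production, or it has a production whose right-hand side consists entirely of nullable non-terminals.

ε-productions: D → ε, C → ε
So D, C are immediately nullable.
No further non-terminal can be added: every production for the remaining non-terminals contains a terminal or a non-nullable non-terminal.
Nullable = { 'C', 'D' }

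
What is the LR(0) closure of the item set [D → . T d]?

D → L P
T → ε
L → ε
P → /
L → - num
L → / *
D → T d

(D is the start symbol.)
To compute CLOSURE, for each item [A → α.Bβ] where B is a non-terminal, add [B → .γ] for all productions B → γ; repeat for the newly added items until nothing changes.

Start with: [D → . T d]
  [D → . T d] has the dot before T: add [T → .]
No further items can be added.

CLOSURE = { [D → . T d], [T → .] }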